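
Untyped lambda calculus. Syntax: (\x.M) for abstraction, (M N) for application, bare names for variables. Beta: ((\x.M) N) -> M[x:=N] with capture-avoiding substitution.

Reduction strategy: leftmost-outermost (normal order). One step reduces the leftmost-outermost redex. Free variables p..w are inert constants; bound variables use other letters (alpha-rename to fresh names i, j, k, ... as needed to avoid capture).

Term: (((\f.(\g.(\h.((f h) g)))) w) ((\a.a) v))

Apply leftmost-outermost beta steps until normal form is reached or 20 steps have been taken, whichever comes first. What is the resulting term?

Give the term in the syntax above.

Answer: (\h.((w h) v))

Derivation:
Step 0: (((\f.(\g.(\h.((f h) g)))) w) ((\a.a) v))
Step 1: ((\g.(\h.((w h) g))) ((\a.a) v))
Step 2: (\h.((w h) ((\a.a) v)))
Step 3: (\h.((w h) v))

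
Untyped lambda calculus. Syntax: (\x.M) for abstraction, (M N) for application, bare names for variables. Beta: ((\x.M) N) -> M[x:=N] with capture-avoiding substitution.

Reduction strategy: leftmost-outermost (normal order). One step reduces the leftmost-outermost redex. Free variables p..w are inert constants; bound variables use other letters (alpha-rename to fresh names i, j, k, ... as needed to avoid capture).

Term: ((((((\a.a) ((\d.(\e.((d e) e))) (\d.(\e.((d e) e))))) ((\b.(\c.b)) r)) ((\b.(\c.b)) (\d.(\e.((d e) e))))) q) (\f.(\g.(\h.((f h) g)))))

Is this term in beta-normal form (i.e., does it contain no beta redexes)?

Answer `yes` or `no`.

Term: ((((((\a.a) ((\d.(\e.((d e) e))) (\d.(\e.((d e) e))))) ((\b.(\c.b)) r)) ((\b.(\c.b)) (\d.(\e.((d e) e))))) q) (\f.(\g.(\h.((f h) g)))))
Found 4 beta redex(es).

Answer: no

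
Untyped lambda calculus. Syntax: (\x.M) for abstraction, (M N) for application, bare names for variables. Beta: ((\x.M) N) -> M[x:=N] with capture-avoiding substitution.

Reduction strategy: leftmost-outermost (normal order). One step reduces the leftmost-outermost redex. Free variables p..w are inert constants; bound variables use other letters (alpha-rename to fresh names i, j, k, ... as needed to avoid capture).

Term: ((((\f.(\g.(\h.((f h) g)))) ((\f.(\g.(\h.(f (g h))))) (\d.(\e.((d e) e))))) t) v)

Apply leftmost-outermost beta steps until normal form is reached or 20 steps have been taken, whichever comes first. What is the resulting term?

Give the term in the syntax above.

Answer: (\e.(((v t) e) e))

Derivation:
Step 0: ((((\f.(\g.(\h.((f h) g)))) ((\f.(\g.(\h.(f (g h))))) (\d.(\e.((d e) e))))) t) v)
Step 1: (((\g.(\h.((((\f.(\g.(\h.(f (g h))))) (\d.(\e.((d e) e)))) h) g))) t) v)
Step 2: ((\h.((((\f.(\g.(\h.(f (g h))))) (\d.(\e.((d e) e)))) h) t)) v)
Step 3: ((((\f.(\g.(\h.(f (g h))))) (\d.(\e.((d e) e)))) v) t)
Step 4: (((\g.(\h.((\d.(\e.((d e) e))) (g h)))) v) t)
Step 5: ((\h.((\d.(\e.((d e) e))) (v h))) t)
Step 6: ((\d.(\e.((d e) e))) (v t))
Step 7: (\e.(((v t) e) e))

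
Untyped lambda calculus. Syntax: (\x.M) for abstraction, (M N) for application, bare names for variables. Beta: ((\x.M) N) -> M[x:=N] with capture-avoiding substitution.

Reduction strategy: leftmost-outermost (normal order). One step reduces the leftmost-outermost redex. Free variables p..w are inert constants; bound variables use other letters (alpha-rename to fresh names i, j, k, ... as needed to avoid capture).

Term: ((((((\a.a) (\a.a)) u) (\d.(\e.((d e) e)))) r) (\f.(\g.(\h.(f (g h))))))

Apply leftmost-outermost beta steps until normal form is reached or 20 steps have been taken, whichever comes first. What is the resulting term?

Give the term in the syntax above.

Answer: (((u (\d.(\e.((d e) e)))) r) (\f.(\g.(\h.(f (g h))))))

Derivation:
Step 0: ((((((\a.a) (\a.a)) u) (\d.(\e.((d e) e)))) r) (\f.(\g.(\h.(f (g h))))))
Step 1: (((((\a.a) u) (\d.(\e.((d e) e)))) r) (\f.(\g.(\h.(f (g h))))))
Step 2: (((u (\d.(\e.((d e) e)))) r) (\f.(\g.(\h.(f (g h))))))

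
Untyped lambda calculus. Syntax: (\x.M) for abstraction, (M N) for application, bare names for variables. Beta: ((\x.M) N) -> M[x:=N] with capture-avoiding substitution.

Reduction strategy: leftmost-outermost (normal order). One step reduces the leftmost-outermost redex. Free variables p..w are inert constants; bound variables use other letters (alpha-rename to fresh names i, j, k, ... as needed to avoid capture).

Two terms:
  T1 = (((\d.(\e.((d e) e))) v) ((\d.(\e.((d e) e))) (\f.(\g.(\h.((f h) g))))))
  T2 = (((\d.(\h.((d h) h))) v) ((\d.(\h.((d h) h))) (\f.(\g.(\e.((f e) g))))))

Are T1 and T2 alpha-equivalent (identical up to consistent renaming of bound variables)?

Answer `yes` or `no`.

Term 1: (((\d.(\e.((d e) e))) v) ((\d.(\e.((d e) e))) (\f.(\g.(\h.((f h) g))))))
Term 2: (((\d.(\h.((d h) h))) v) ((\d.(\h.((d h) h))) (\f.(\g.(\e.((f e) g))))))
Alpha-equivalence: compare structure up to binder renaming.
Result: True

Answer: yes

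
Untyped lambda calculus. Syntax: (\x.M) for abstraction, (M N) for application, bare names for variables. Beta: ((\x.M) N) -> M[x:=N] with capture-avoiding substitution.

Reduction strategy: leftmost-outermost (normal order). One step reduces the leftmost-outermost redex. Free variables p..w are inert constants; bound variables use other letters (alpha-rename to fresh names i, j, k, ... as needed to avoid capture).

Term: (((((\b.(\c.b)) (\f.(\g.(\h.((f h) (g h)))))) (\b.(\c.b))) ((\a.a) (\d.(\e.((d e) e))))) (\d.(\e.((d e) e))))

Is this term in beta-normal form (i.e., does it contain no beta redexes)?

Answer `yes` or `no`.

Answer: no

Derivation:
Term: (((((\b.(\c.b)) (\f.(\g.(\h.((f h) (g h)))))) (\b.(\c.b))) ((\a.a) (\d.(\e.((d e) e))))) (\d.(\e.((d e) e))))
Found 2 beta redex(es).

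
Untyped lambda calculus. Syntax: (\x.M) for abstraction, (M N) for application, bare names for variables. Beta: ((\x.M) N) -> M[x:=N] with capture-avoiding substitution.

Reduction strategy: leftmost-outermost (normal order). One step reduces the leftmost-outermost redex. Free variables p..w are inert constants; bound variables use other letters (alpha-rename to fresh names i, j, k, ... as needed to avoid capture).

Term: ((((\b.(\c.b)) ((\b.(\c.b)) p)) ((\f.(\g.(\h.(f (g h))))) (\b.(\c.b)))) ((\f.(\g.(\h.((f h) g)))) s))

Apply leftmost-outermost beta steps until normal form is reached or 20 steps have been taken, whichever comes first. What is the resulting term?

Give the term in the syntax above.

Answer: p

Derivation:
Step 0: ((((\b.(\c.b)) ((\b.(\c.b)) p)) ((\f.(\g.(\h.(f (g h))))) (\b.(\c.b)))) ((\f.(\g.(\h.((f h) g)))) s))
Step 1: (((\c.((\b.(\c.b)) p)) ((\f.(\g.(\h.(f (g h))))) (\b.(\c.b)))) ((\f.(\g.(\h.((f h) g)))) s))
Step 2: (((\b.(\c.b)) p) ((\f.(\g.(\h.((f h) g)))) s))
Step 3: ((\c.p) ((\f.(\g.(\h.((f h) g)))) s))
Step 4: p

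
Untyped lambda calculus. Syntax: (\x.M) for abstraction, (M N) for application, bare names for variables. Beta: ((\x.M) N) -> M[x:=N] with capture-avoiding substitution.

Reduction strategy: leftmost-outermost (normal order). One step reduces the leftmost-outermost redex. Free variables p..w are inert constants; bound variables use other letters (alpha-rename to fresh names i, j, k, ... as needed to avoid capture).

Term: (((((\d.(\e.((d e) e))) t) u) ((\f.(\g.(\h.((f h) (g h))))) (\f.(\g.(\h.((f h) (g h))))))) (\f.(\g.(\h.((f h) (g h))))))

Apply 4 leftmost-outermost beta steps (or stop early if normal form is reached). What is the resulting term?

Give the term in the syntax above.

Answer: ((((t u) u) (\g.(\h.((\g.(\i.((h i) (g i)))) (g h))))) (\f.(\g.(\h.((f h) (g h))))))

Derivation:
Step 0: (((((\d.(\e.((d e) e))) t) u) ((\f.(\g.(\h.((f h) (g h))))) (\f.(\g.(\h.((f h) (g h))))))) (\f.(\g.(\h.((f h) (g h))))))
Step 1: ((((\e.((t e) e)) u) ((\f.(\g.(\h.((f h) (g h))))) (\f.(\g.(\h.((f h) (g h))))))) (\f.(\g.(\h.((f h) (g h))))))
Step 2: ((((t u) u) ((\f.(\g.(\h.((f h) (g h))))) (\f.(\g.(\h.((f h) (g h))))))) (\f.(\g.(\h.((f h) (g h))))))
Step 3: ((((t u) u) (\g.(\h.(((\f.(\g.(\h.((f h) (g h))))) h) (g h))))) (\f.(\g.(\h.((f h) (g h))))))
Step 4: ((((t u) u) (\g.(\h.((\g.(\i.((h i) (g i)))) (g h))))) (\f.(\g.(\h.((f h) (g h))))))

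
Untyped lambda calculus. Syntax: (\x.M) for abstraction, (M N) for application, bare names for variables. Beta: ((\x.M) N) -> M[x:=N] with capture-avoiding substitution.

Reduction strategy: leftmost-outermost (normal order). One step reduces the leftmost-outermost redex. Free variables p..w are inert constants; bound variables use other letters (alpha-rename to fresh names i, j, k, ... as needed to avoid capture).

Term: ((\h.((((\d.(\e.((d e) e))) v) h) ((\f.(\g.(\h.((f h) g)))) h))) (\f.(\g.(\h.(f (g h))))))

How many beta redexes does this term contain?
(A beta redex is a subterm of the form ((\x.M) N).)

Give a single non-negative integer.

Term: ((\h.((((\d.(\e.((d e) e))) v) h) ((\f.(\g.(\h.((f h) g)))) h))) (\f.(\g.(\h.(f (g h))))))
  Redex: ((\h.((((\d.(\e.((d e) e))) v) h) ((\f.(\g.(\h.((f h) g)))) h))) (\f.(\g.(\h.(f (g h))))))
  Redex: ((\d.(\e.((d e) e))) v)
  Redex: ((\f.(\g.(\h.((f h) g)))) h)
Total redexes: 3

Answer: 3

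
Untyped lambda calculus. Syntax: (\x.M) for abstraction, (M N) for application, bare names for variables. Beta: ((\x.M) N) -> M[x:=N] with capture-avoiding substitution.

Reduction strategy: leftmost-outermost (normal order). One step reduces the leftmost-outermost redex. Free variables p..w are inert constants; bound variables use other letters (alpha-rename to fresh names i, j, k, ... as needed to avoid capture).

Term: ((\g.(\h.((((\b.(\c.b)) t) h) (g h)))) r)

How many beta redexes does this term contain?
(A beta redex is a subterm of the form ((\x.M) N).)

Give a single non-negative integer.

Answer: 2

Derivation:
Term: ((\g.(\h.((((\b.(\c.b)) t) h) (g h)))) r)
  Redex: ((\g.(\h.((((\b.(\c.b)) t) h) (g h)))) r)
  Redex: ((\b.(\c.b)) t)
Total redexes: 2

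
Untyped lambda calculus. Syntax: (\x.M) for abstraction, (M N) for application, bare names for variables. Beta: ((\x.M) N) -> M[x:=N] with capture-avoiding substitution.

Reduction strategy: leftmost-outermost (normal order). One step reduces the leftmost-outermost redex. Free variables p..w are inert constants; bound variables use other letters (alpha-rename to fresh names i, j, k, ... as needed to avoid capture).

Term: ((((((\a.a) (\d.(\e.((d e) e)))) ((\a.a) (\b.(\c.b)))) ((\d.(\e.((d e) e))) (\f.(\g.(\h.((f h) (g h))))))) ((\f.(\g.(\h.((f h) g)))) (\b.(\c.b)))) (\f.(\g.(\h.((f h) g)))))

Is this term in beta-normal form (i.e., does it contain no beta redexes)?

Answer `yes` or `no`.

Answer: no

Derivation:
Term: ((((((\a.a) (\d.(\e.((d e) e)))) ((\a.a) (\b.(\c.b)))) ((\d.(\e.((d e) e))) (\f.(\g.(\h.((f h) (g h))))))) ((\f.(\g.(\h.((f h) g)))) (\b.(\c.b)))) (\f.(\g.(\h.((f h) g)))))
Found 4 beta redex(es).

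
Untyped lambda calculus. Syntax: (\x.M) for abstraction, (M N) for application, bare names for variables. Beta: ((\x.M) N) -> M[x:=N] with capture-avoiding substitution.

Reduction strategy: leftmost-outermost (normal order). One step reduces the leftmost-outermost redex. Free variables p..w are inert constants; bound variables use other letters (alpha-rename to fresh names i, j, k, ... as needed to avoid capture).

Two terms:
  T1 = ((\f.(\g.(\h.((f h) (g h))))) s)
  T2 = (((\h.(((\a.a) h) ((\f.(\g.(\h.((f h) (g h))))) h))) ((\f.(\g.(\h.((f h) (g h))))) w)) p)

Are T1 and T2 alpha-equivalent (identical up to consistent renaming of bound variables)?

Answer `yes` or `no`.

Term 1: ((\f.(\g.(\h.((f h) (g h))))) s)
Term 2: (((\h.(((\a.a) h) ((\f.(\g.(\h.((f h) (g h))))) h))) ((\f.(\g.(\h.((f h) (g h))))) w)) p)
Alpha-equivalence: compare structure up to binder renaming.
Result: False

Answer: no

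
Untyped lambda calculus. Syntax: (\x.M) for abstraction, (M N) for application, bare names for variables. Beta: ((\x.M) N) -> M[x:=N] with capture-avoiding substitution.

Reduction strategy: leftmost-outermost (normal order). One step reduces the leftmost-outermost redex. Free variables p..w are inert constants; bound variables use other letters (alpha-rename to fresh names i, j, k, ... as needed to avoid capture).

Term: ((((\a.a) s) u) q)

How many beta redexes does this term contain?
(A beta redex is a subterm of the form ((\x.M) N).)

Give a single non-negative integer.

Term: ((((\a.a) s) u) q)
  Redex: ((\a.a) s)
Total redexes: 1

Answer: 1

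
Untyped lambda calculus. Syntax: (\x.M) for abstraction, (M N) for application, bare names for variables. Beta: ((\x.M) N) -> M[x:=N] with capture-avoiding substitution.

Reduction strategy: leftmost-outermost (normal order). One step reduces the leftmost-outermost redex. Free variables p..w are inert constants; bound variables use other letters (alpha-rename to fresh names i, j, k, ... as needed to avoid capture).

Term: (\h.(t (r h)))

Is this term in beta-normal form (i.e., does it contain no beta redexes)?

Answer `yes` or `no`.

Term: (\h.(t (r h)))
No beta redexes found.

Answer: yes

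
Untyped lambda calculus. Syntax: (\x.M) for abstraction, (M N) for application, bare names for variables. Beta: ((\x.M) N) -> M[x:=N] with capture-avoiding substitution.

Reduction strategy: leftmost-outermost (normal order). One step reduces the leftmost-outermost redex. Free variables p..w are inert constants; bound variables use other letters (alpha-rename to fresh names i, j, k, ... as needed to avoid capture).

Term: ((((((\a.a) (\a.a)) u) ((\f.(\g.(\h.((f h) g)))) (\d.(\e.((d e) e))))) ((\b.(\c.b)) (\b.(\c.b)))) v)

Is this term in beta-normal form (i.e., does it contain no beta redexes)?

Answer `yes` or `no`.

Answer: no

Derivation:
Term: ((((((\a.a) (\a.a)) u) ((\f.(\g.(\h.((f h) g)))) (\d.(\e.((d e) e))))) ((\b.(\c.b)) (\b.(\c.b)))) v)
Found 3 beta redex(es).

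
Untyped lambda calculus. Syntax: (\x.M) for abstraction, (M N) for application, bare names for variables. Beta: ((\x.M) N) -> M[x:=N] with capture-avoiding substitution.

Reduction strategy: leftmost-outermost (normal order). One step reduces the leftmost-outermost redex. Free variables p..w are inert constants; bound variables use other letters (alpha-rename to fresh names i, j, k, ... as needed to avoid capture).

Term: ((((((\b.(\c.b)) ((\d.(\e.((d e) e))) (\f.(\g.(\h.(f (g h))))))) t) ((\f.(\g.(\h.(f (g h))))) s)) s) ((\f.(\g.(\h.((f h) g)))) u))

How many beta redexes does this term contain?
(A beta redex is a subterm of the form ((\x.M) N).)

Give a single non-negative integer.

Answer: 4

Derivation:
Term: ((((((\b.(\c.b)) ((\d.(\e.((d e) e))) (\f.(\g.(\h.(f (g h))))))) t) ((\f.(\g.(\h.(f (g h))))) s)) s) ((\f.(\g.(\h.((f h) g)))) u))
  Redex: ((\b.(\c.b)) ((\d.(\e.((d e) e))) (\f.(\g.(\h.(f (g h)))))))
  Redex: ((\d.(\e.((d e) e))) (\f.(\g.(\h.(f (g h))))))
  Redex: ((\f.(\g.(\h.(f (g h))))) s)
  Redex: ((\f.(\g.(\h.((f h) g)))) u)
Total redexes: 4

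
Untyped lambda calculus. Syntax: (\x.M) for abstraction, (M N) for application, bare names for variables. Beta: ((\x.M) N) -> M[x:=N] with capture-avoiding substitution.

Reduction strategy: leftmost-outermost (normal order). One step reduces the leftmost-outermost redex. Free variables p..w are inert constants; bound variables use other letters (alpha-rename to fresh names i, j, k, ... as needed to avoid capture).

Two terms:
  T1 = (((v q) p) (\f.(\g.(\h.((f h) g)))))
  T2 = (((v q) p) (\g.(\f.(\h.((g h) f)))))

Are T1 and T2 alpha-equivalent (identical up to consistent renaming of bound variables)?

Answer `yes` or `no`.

Term 1: (((v q) p) (\f.(\g.(\h.((f h) g)))))
Term 2: (((v q) p) (\g.(\f.(\h.((g h) f)))))
Alpha-equivalence: compare structure up to binder renaming.
Result: True

Answer: yes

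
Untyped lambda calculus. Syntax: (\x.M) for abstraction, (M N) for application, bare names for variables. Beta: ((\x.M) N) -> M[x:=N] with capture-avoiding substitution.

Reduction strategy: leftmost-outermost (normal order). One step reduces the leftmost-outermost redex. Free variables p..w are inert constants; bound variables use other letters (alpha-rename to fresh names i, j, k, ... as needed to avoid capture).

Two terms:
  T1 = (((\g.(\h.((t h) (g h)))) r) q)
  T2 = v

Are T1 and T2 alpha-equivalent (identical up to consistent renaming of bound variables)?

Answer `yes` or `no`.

Term 1: (((\g.(\h.((t h) (g h)))) r) q)
Term 2: v
Alpha-equivalence: compare structure up to binder renaming.
Result: False

Answer: no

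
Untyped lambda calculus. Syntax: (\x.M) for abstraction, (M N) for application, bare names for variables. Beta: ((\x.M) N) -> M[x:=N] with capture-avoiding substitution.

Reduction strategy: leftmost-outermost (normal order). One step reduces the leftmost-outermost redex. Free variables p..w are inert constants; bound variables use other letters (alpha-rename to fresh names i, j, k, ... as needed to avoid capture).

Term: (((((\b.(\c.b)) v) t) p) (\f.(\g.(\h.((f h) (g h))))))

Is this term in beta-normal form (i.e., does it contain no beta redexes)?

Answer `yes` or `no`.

Term: (((((\b.(\c.b)) v) t) p) (\f.(\g.(\h.((f h) (g h))))))
Found 1 beta redex(es).

Answer: no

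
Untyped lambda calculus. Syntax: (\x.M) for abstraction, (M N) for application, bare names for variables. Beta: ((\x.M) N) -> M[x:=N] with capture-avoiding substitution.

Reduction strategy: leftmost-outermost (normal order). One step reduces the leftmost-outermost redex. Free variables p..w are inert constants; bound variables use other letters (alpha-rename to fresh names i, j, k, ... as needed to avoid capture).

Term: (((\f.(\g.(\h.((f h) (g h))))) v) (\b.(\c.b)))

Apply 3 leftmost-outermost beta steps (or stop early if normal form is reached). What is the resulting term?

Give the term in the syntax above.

Answer: (\h.((v h) (\c.h)))

Derivation:
Step 0: (((\f.(\g.(\h.((f h) (g h))))) v) (\b.(\c.b)))
Step 1: ((\g.(\h.((v h) (g h)))) (\b.(\c.b)))
Step 2: (\h.((v h) ((\b.(\c.b)) h)))
Step 3: (\h.((v h) (\c.h)))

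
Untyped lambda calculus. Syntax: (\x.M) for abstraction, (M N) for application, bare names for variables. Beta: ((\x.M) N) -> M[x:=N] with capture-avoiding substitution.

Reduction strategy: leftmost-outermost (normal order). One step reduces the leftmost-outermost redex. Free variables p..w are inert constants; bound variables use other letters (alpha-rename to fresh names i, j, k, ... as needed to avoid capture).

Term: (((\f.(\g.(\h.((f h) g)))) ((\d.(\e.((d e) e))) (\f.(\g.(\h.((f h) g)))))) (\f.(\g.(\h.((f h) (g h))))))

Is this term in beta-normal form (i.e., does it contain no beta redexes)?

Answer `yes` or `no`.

Answer: no

Derivation:
Term: (((\f.(\g.(\h.((f h) g)))) ((\d.(\e.((d e) e))) (\f.(\g.(\h.((f h) g)))))) (\f.(\g.(\h.((f h) (g h))))))
Found 2 beta redex(es).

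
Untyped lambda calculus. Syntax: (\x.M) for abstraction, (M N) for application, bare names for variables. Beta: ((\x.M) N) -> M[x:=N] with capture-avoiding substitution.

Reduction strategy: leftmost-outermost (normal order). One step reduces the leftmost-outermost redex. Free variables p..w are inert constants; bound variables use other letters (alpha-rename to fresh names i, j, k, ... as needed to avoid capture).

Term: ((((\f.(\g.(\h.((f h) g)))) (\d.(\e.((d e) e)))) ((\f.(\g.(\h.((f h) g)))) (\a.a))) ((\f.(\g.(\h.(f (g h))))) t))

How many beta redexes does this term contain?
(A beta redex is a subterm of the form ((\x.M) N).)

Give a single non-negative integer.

Answer: 3

Derivation:
Term: ((((\f.(\g.(\h.((f h) g)))) (\d.(\e.((d e) e)))) ((\f.(\g.(\h.((f h) g)))) (\a.a))) ((\f.(\g.(\h.(f (g h))))) t))
  Redex: ((\f.(\g.(\h.((f h) g)))) (\d.(\e.((d e) e))))
  Redex: ((\f.(\g.(\h.((f h) g)))) (\a.a))
  Redex: ((\f.(\g.(\h.(f (g h))))) t)
Total redexes: 3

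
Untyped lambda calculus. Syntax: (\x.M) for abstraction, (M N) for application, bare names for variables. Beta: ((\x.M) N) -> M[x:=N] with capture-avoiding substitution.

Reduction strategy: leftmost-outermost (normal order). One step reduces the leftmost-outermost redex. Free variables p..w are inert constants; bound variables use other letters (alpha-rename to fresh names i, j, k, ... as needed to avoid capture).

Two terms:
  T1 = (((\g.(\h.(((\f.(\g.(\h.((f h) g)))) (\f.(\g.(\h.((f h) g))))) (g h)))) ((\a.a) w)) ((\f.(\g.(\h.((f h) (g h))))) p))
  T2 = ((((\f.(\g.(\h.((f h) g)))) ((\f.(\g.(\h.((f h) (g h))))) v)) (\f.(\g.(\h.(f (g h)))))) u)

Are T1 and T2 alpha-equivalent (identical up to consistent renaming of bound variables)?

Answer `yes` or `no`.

Answer: no

Derivation:
Term 1: (((\g.(\h.(((\f.(\g.(\h.((f h) g)))) (\f.(\g.(\h.((f h) g))))) (g h)))) ((\a.a) w)) ((\f.(\g.(\h.((f h) (g h))))) p))
Term 2: ((((\f.(\g.(\h.((f h) g)))) ((\f.(\g.(\h.((f h) (g h))))) v)) (\f.(\g.(\h.(f (g h)))))) u)
Alpha-equivalence: compare structure up to binder renaming.
Result: False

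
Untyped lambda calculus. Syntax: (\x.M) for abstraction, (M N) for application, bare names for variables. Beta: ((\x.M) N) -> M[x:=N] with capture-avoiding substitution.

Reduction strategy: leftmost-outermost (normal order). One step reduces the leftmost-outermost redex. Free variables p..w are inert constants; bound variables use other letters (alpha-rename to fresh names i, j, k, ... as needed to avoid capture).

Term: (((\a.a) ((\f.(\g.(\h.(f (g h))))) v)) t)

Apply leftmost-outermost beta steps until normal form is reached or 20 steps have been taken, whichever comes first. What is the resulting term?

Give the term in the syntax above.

Answer: (\h.(v (t h)))

Derivation:
Step 0: (((\a.a) ((\f.(\g.(\h.(f (g h))))) v)) t)
Step 1: (((\f.(\g.(\h.(f (g h))))) v) t)
Step 2: ((\g.(\h.(v (g h)))) t)
Step 3: (\h.(v (t h)))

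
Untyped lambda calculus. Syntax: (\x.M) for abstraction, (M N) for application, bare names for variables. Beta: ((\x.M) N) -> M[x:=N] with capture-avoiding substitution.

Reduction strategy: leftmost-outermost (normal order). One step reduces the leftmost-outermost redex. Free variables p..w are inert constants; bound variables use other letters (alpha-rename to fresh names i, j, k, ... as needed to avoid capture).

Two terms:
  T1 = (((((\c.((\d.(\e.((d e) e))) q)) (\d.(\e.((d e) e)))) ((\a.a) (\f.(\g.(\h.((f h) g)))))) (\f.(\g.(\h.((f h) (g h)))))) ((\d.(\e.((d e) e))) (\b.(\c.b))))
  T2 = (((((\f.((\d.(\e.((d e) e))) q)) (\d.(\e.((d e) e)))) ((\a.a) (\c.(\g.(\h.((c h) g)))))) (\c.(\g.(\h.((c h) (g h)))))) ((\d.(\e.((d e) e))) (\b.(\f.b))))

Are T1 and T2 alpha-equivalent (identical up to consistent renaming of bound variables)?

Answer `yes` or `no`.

Term 1: (((((\c.((\d.(\e.((d e) e))) q)) (\d.(\e.((d e) e)))) ((\a.a) (\f.(\g.(\h.((f h) g)))))) (\f.(\g.(\h.((f h) (g h)))))) ((\d.(\e.((d e) e))) (\b.(\c.b))))
Term 2: (((((\f.((\d.(\e.((d e) e))) q)) (\d.(\e.((d e) e)))) ((\a.a) (\c.(\g.(\h.((c h) g)))))) (\c.(\g.(\h.((c h) (g h)))))) ((\d.(\e.((d e) e))) (\b.(\f.b))))
Alpha-equivalence: compare structure up to binder renaming.
Result: True

Answer: yes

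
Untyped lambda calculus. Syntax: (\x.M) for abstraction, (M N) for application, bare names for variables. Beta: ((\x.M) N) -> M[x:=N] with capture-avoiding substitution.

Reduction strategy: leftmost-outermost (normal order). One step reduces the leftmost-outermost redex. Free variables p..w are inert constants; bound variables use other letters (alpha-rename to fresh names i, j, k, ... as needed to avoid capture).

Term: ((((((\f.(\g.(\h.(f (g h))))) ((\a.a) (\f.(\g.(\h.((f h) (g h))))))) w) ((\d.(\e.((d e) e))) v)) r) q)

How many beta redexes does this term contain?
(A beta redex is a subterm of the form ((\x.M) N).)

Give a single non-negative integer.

Answer: 3

Derivation:
Term: ((((((\f.(\g.(\h.(f (g h))))) ((\a.a) (\f.(\g.(\h.((f h) (g h))))))) w) ((\d.(\e.((d e) e))) v)) r) q)
  Redex: ((\f.(\g.(\h.(f (g h))))) ((\a.a) (\f.(\g.(\h.((f h) (g h)))))))
  Redex: ((\a.a) (\f.(\g.(\h.((f h) (g h))))))
  Redex: ((\d.(\e.((d e) e))) v)
Total redexes: 3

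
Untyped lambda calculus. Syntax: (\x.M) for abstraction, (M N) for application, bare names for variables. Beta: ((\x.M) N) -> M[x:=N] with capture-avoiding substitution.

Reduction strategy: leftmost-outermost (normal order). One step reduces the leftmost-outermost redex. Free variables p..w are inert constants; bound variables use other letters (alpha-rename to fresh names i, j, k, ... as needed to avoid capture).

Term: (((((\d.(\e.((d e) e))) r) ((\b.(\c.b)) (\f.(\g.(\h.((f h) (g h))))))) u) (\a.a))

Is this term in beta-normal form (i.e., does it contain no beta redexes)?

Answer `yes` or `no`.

Term: (((((\d.(\e.((d e) e))) r) ((\b.(\c.b)) (\f.(\g.(\h.((f h) (g h))))))) u) (\a.a))
Found 2 beta redex(es).

Answer: no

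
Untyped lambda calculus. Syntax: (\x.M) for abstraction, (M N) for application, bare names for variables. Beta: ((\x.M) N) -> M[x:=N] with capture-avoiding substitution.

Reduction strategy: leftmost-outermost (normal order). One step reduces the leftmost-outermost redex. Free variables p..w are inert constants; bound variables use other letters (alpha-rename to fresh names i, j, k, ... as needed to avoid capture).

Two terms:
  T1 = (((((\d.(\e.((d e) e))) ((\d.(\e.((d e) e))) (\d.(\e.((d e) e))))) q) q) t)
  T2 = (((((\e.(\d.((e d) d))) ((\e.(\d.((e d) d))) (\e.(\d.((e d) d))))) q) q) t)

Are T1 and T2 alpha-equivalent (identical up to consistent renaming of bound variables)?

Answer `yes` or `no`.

Term 1: (((((\d.(\e.((d e) e))) ((\d.(\e.((d e) e))) (\d.(\e.((d e) e))))) q) q) t)
Term 2: (((((\e.(\d.((e d) d))) ((\e.(\d.((e d) d))) (\e.(\d.((e d) d))))) q) q) t)
Alpha-equivalence: compare structure up to binder renaming.
Result: True

Answer: yes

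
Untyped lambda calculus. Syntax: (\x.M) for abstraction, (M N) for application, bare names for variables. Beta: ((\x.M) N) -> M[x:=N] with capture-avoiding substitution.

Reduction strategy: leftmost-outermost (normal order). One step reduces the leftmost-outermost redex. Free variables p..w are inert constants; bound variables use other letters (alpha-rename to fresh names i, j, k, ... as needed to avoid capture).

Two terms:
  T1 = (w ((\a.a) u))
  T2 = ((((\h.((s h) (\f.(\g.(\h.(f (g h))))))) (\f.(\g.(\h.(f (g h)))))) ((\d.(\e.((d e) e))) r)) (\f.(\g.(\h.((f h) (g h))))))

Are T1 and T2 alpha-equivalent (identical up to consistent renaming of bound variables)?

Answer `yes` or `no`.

Term 1: (w ((\a.a) u))
Term 2: ((((\h.((s h) (\f.(\g.(\h.(f (g h))))))) (\f.(\g.(\h.(f (g h)))))) ((\d.(\e.((d e) e))) r)) (\f.(\g.(\h.((f h) (g h))))))
Alpha-equivalence: compare structure up to binder renaming.
Result: False

Answer: no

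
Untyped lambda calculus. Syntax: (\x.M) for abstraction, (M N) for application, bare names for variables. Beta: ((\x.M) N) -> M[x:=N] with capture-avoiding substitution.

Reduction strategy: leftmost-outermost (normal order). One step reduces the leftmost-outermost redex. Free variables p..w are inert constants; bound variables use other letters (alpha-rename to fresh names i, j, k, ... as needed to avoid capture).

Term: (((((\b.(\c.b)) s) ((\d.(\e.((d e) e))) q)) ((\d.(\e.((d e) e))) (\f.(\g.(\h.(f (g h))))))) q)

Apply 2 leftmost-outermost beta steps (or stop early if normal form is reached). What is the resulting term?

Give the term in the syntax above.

Step 0: (((((\b.(\c.b)) s) ((\d.(\e.((d e) e))) q)) ((\d.(\e.((d e) e))) (\f.(\g.(\h.(f (g h))))))) q)
Step 1: ((((\c.s) ((\d.(\e.((d e) e))) q)) ((\d.(\e.((d e) e))) (\f.(\g.(\h.(f (g h))))))) q)
Step 2: ((s ((\d.(\e.((d e) e))) (\f.(\g.(\h.(f (g h))))))) q)

Answer: ((s ((\d.(\e.((d e) e))) (\f.(\g.(\h.(f (g h))))))) q)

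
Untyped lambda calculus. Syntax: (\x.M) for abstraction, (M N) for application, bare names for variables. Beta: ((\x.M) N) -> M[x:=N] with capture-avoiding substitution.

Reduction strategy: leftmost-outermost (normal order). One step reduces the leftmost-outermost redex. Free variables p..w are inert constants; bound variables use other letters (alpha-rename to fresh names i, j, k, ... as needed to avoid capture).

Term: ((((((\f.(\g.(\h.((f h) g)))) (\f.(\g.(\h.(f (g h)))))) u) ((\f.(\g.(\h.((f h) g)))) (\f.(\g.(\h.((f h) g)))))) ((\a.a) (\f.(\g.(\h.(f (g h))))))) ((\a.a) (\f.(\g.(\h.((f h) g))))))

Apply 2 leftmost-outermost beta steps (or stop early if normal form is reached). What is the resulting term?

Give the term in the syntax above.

Answer: ((((\h.(((\f.(\g.(\h.(f (g h))))) h) u)) ((\f.(\g.(\h.((f h) g)))) (\f.(\g.(\h.((f h) g)))))) ((\a.a) (\f.(\g.(\h.(f (g h))))))) ((\a.a) (\f.(\g.(\h.((f h) g))))))

Derivation:
Step 0: ((((((\f.(\g.(\h.((f h) g)))) (\f.(\g.(\h.(f (g h)))))) u) ((\f.(\g.(\h.((f h) g)))) (\f.(\g.(\h.((f h) g)))))) ((\a.a) (\f.(\g.(\h.(f (g h))))))) ((\a.a) (\f.(\g.(\h.((f h) g))))))
Step 1: (((((\g.(\h.(((\f.(\g.(\h.(f (g h))))) h) g))) u) ((\f.(\g.(\h.((f h) g)))) (\f.(\g.(\h.((f h) g)))))) ((\a.a) (\f.(\g.(\h.(f (g h))))))) ((\a.a) (\f.(\g.(\h.((f h) g))))))
Step 2: ((((\h.(((\f.(\g.(\h.(f (g h))))) h) u)) ((\f.(\g.(\h.((f h) g)))) (\f.(\g.(\h.((f h) g)))))) ((\a.a) (\f.(\g.(\h.(f (g h))))))) ((\a.a) (\f.(\g.(\h.((f h) g))))))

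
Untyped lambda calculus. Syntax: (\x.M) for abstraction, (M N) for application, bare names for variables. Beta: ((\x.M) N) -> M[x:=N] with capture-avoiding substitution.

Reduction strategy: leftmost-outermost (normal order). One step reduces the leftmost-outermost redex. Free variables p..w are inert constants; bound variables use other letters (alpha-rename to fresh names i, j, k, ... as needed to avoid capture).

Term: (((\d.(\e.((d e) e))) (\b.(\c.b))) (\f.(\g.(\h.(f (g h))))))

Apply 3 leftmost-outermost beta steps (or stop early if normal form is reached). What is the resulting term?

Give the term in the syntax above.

Answer: ((\c.(\f.(\g.(\h.(f (g h)))))) (\f.(\g.(\h.(f (g h))))))

Derivation:
Step 0: (((\d.(\e.((d e) e))) (\b.(\c.b))) (\f.(\g.(\h.(f (g h))))))
Step 1: ((\e.(((\b.(\c.b)) e) e)) (\f.(\g.(\h.(f (g h))))))
Step 2: (((\b.(\c.b)) (\f.(\g.(\h.(f (g h)))))) (\f.(\g.(\h.(f (g h))))))
Step 3: ((\c.(\f.(\g.(\h.(f (g h)))))) (\f.(\g.(\h.(f (g h))))))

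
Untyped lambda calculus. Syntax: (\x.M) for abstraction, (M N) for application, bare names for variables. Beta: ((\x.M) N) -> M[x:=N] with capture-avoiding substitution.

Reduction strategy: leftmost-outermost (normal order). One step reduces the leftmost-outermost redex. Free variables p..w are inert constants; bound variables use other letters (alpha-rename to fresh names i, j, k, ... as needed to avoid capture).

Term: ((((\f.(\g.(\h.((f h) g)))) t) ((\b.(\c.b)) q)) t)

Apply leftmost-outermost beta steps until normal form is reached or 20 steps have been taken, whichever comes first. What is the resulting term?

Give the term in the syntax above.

Answer: ((t t) (\c.q))

Derivation:
Step 0: ((((\f.(\g.(\h.((f h) g)))) t) ((\b.(\c.b)) q)) t)
Step 1: (((\g.(\h.((t h) g))) ((\b.(\c.b)) q)) t)
Step 2: ((\h.((t h) ((\b.(\c.b)) q))) t)
Step 3: ((t t) ((\b.(\c.b)) q))
Step 4: ((t t) (\c.q))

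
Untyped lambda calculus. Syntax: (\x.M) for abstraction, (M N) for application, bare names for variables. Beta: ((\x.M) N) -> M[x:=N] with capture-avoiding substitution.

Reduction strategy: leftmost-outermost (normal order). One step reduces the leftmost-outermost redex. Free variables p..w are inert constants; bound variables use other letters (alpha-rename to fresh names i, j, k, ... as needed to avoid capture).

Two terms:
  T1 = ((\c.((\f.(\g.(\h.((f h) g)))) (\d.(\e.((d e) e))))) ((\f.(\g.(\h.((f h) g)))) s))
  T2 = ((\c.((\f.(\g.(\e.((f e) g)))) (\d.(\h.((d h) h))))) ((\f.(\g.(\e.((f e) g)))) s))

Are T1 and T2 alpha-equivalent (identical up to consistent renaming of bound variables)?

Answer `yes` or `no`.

Term 1: ((\c.((\f.(\g.(\h.((f h) g)))) (\d.(\e.((d e) e))))) ((\f.(\g.(\h.((f h) g)))) s))
Term 2: ((\c.((\f.(\g.(\e.((f e) g)))) (\d.(\h.((d h) h))))) ((\f.(\g.(\e.((f e) g)))) s))
Alpha-equivalence: compare structure up to binder renaming.
Result: True

Answer: yes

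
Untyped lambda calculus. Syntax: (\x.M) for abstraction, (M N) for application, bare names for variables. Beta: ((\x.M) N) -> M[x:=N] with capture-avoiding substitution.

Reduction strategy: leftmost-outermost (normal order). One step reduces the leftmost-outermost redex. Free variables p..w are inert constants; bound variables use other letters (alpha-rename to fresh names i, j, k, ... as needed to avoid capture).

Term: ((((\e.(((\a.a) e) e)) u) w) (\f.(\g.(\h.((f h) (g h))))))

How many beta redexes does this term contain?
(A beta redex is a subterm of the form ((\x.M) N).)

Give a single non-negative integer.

Answer: 2

Derivation:
Term: ((((\e.(((\a.a) e) e)) u) w) (\f.(\g.(\h.((f h) (g h))))))
  Redex: ((\e.(((\a.a) e) e)) u)
  Redex: ((\a.a) e)
Total redexes: 2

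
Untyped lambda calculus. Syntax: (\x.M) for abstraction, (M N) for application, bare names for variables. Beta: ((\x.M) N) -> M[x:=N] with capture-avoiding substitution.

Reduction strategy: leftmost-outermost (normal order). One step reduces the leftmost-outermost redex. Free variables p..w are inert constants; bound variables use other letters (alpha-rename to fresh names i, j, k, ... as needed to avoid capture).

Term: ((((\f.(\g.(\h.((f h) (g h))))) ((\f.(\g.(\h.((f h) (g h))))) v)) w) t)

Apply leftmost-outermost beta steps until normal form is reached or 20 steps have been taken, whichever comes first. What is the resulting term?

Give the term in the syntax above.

Answer: ((v (w t)) (t (w t)))

Derivation:
Step 0: ((((\f.(\g.(\h.((f h) (g h))))) ((\f.(\g.(\h.((f h) (g h))))) v)) w) t)
Step 1: (((\g.(\h.((((\f.(\g.(\h.((f h) (g h))))) v) h) (g h)))) w) t)
Step 2: ((\h.((((\f.(\g.(\h.((f h) (g h))))) v) h) (w h))) t)
Step 3: ((((\f.(\g.(\h.((f h) (g h))))) v) t) (w t))
Step 4: (((\g.(\h.((v h) (g h)))) t) (w t))
Step 5: ((\h.((v h) (t h))) (w t))
Step 6: ((v (w t)) (t (w t)))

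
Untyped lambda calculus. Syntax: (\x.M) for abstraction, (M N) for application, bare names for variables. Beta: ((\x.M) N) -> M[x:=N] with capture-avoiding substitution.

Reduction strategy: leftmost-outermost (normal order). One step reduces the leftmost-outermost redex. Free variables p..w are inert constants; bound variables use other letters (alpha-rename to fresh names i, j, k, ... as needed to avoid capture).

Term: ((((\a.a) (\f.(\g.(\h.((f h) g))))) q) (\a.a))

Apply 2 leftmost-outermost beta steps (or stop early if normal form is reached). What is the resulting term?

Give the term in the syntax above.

Answer: ((\g.(\h.((q h) g))) (\a.a))

Derivation:
Step 0: ((((\a.a) (\f.(\g.(\h.((f h) g))))) q) (\a.a))
Step 1: (((\f.(\g.(\h.((f h) g)))) q) (\a.a))
Step 2: ((\g.(\h.((q h) g))) (\a.a))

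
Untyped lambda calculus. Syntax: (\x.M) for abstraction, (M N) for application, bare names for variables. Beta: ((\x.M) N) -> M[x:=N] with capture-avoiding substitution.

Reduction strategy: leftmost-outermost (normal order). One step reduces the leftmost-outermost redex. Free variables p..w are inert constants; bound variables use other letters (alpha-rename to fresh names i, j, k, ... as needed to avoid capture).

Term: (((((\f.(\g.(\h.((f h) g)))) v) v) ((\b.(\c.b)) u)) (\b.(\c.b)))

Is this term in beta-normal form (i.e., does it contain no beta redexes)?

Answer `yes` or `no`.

Answer: no

Derivation:
Term: (((((\f.(\g.(\h.((f h) g)))) v) v) ((\b.(\c.b)) u)) (\b.(\c.b)))
Found 2 beta redex(es).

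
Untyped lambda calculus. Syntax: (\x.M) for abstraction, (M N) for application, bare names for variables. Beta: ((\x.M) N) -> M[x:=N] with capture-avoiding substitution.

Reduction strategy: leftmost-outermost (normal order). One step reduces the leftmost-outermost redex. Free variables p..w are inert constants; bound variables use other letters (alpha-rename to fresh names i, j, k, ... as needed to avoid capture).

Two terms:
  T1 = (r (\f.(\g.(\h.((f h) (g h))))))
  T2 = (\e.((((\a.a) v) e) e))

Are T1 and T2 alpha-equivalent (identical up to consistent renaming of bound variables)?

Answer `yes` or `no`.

Answer: no

Derivation:
Term 1: (r (\f.(\g.(\h.((f h) (g h))))))
Term 2: (\e.((((\a.a) v) e) e))
Alpha-equivalence: compare structure up to binder renaming.
Result: False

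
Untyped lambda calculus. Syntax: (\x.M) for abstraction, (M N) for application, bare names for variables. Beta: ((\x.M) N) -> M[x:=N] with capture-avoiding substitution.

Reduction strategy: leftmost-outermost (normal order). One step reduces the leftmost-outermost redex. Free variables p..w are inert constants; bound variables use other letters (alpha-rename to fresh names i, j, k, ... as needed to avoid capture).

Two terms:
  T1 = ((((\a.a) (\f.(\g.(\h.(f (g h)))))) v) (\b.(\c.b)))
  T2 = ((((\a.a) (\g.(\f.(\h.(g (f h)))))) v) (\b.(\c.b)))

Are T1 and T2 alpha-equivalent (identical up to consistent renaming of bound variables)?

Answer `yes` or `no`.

Answer: yes

Derivation:
Term 1: ((((\a.a) (\f.(\g.(\h.(f (g h)))))) v) (\b.(\c.b)))
Term 2: ((((\a.a) (\g.(\f.(\h.(g (f h)))))) v) (\b.(\c.b)))
Alpha-equivalence: compare structure up to binder renaming.
Result: True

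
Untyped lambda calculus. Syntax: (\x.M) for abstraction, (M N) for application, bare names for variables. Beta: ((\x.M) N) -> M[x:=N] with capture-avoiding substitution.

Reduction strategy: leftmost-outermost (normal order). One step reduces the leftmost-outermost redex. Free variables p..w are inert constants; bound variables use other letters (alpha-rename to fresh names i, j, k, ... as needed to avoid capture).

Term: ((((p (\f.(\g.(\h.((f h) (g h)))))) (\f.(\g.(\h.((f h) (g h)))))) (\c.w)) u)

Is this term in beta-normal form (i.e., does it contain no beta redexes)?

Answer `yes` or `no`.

Term: ((((p (\f.(\g.(\h.((f h) (g h)))))) (\f.(\g.(\h.((f h) (g h)))))) (\c.w)) u)
No beta redexes found.

Answer: yes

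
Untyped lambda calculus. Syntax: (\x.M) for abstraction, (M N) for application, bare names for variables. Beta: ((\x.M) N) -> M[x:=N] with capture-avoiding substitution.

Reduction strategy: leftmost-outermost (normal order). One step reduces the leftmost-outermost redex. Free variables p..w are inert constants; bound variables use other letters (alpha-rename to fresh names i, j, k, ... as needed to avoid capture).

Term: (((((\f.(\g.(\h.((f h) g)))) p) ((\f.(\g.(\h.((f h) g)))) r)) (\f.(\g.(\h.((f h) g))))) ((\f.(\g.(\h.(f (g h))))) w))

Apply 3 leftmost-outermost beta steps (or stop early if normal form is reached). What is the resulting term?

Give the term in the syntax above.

Answer: (((p (\f.(\g.(\h.((f h) g))))) ((\f.(\g.(\h.((f h) g)))) r)) ((\f.(\g.(\h.(f (g h))))) w))

Derivation:
Step 0: (((((\f.(\g.(\h.((f h) g)))) p) ((\f.(\g.(\h.((f h) g)))) r)) (\f.(\g.(\h.((f h) g))))) ((\f.(\g.(\h.(f (g h))))) w))
Step 1: ((((\g.(\h.((p h) g))) ((\f.(\g.(\h.((f h) g)))) r)) (\f.(\g.(\h.((f h) g))))) ((\f.(\g.(\h.(f (g h))))) w))
Step 2: (((\h.((p h) ((\f.(\g.(\h.((f h) g)))) r))) (\f.(\g.(\h.((f h) g))))) ((\f.(\g.(\h.(f (g h))))) w))
Step 3: (((p (\f.(\g.(\h.((f h) g))))) ((\f.(\g.(\h.((f h) g)))) r)) ((\f.(\g.(\h.(f (g h))))) w))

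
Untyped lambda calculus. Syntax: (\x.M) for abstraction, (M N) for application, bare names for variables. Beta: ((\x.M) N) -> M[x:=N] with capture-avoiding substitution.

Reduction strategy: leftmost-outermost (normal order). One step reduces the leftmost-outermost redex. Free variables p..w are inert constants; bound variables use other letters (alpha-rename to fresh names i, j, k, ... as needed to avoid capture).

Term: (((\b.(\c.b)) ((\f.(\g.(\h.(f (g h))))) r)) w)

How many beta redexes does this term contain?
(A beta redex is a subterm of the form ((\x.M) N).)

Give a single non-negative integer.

Answer: 2

Derivation:
Term: (((\b.(\c.b)) ((\f.(\g.(\h.(f (g h))))) r)) w)
  Redex: ((\b.(\c.b)) ((\f.(\g.(\h.(f (g h))))) r))
  Redex: ((\f.(\g.(\h.(f (g h))))) r)
Total redexes: 2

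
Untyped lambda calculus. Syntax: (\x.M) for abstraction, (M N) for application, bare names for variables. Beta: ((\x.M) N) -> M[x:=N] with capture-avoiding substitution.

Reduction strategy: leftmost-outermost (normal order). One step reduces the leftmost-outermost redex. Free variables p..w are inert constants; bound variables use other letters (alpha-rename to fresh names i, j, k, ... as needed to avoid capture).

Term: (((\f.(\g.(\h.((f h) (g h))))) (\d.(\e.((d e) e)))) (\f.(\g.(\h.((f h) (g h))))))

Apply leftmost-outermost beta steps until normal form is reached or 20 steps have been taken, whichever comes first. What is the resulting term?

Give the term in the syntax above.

Step 0: (((\f.(\g.(\h.((f h) (g h))))) (\d.(\e.((d e) e)))) (\f.(\g.(\h.((f h) (g h))))))
Step 1: ((\g.(\h.(((\d.(\e.((d e) e))) h) (g h)))) (\f.(\g.(\h.((f h) (g h))))))
Step 2: (\h.(((\d.(\e.((d e) e))) h) ((\f.(\g.(\h.((f h) (g h))))) h)))
Step 3: (\h.((\e.((h e) e)) ((\f.(\g.(\h.((f h) (g h))))) h)))
Step 4: (\h.((h ((\f.(\g.(\h.((f h) (g h))))) h)) ((\f.(\g.(\h.((f h) (g h))))) h)))
Step 5: (\h.((h (\g.(\i.((h i) (g i))))) ((\f.(\g.(\h.((f h) (g h))))) h)))
Step 6: (\h.((h (\g.(\i.((h i) (g i))))) (\g.(\i.((h i) (g i))))))

Answer: (\h.((h (\g.(\i.((h i) (g i))))) (\g.(\i.((h i) (g i))))))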